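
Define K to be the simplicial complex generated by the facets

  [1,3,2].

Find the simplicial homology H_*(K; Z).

K has 3 vertices, 3 edges, 1 triangle.
rank ∂_0 = 0, rank ∂_1 = 2 ⇒ b_0 = 3 − 0 − 2 = 1; all invariant factors of ∂_1 are 1 so no torsion. So H_0 ≅ Z.
rank ∂_1 = 2, rank ∂_2 = 1 ⇒ b_1 = 3 − 2 − 1 = 0; all invariant factors of ∂_2 are 1 so no torsion. So H_1 ≅ 0.
rank ∂_2 = 1, rank ∂_3 = 0 ⇒ b_2 = 1 − 1 − 0 = 0. So H_2 ≅ 0.

H_0 ≅ Z,  H_1 = 0,  H_2 = 0.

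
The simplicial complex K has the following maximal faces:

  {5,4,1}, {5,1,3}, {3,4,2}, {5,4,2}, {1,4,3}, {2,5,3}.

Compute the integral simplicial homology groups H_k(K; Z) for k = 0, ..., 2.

H_0 = Z,  H_1 = 0,  H_2 = Z.

We work with the vertex ordering 1 < 2 < 3 < 4 < 5. The simplices of K, each written with vertices in increasing order, are:

  0-simplices (5): [1], [2], [3], [4], [5]
  1-simplices (9): [1,3], [1,4], [1,5], [2,3], [2,4], [2,5], [3,4], [3,5], [4,5]
  2-simplices (6): [1,3,4], [1,3,5], [1,4,5], [2,3,4], [2,3,5], [2,4,5]

Hence C_0 ≅ Z^5, C_1 ≅ Z^9, C_2 ≅ Z^6.

The boundary map ∂_1: C_1 → C_0 is given by ∂[p,q] = [q] − [p].
The 5×9 boundary matrix has rank 4 and Smith normal form diag(1,1,1,1).

The boundary map ∂_2: C_2 → C_1 sends each 2-simplex [p,q,r] to [q,r] − [p,r] + [p,q]. For instance
  ∂[1,4,5] = [4,5] − [1,5] + [1,4],
  ∂[2,3,5] = [3,5] − [2,5] + [2,3].
The resulting 9×6 matrix has rank 5, and its Smith normal form has invariant factors (1,1,1,1,1).

Computing H_k = (kernel of ∂_k) / (image of ∂_{k+1}):

  H_0: rank C_0 − rank ∂_1 = 5 − 4 = 1, and the invariant factors of ∂_1 are all 1, so H_0 ≅ Z.
  H_1: rank ker ∂_1 − rank ∂_2 = (9 − 4) − 5 = 0, and the invariant factors of ∂_2 are all 1, so H_1 ≅ 0.
  H_2: rank ker ∂_2 − rank ∂_3 = (6 − 5) − 0 = 1, and there is no ∂_3, so H_2 ≅ Z.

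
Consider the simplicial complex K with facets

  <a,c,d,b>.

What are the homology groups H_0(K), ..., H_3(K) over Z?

H_0 ≅ Z,  H_1 = 0,  H_2 = 0,  H_3 = 0.

Order the vertices as a < b < c < d. Listing each simplex with vertices in this order, K has dimension 3 with simplices:

  0-simplices (4): a, b, c, d
  1-simplices (6): ab, ac, ad, bc, bd, cd
  2-simplices (4): abc, abd, acd, bcd
  3-simplices (1): abcd

so the chain groups are C_0 ≅ Z^4, C_1 ≅ Z^6, C_2 ≅ Z^4, C_3 ≅ Z^1.

Boundary ∂_1: C_1 → C_0 sends each edge [p,q] (with p < q) to q − p. For instance
  ∂ab = b − a.
The resulting 4×6 matrix has rank 3, and its Smith normal form has invariant factors (1,1,1).

∂_2: C_2 → C_1 acts by ∂[p,q,r] = [q,r] − [p,r] + [p,q]. For instance
  ∂acd = cd − ad + ac,
  ∂bcd = cd − bd + bc.
The 6×4 boundary matrix has rank 3 and Smith normal form diag(1,1,1).

Boundary ∂_3: C_3 → C_2 sends each 3-simplex σ to the alternating sum Σ_i (−1)^i (σ with its i-th vertex removed). For instance
  ∂abcd = bcd − acd + abd − abc.
The resulting 4×1 matrix has rank 1, and its Smith normal form has invariant factors (1).

Computing H_k = (kernel of ∂_k) / (image of ∂_{k+1}):

  H_0: rank C_0 − rank ∂_1 = 4 − 3 = 1, and the invariant factors of ∂_1 are all 1, so H_0 ≅ Z.
  H_1: rank ker ∂_1 − rank ∂_2 = (6 − 3) − 3 = 0, and the invariant factors of ∂_2 are all 1, so H_1 ≅ 0.
  H_2: rank ker ∂_2 − rank ∂_3 = (4 − 3) − 1 = 0, and the invariant factors of ∂_3 are all 1, so H_2 ≅ 0.
  H_3: rank ker ∂_3 − rank ∂_4 = (1 − 1) − 0 = 0, and there is no ∂_4, so H_3 ≅ 0.

As a check, the Euler characteristic is 4 − 6 + 4 − 1 = 1, which agrees with 1 − 0 + 0 − 0 = 1.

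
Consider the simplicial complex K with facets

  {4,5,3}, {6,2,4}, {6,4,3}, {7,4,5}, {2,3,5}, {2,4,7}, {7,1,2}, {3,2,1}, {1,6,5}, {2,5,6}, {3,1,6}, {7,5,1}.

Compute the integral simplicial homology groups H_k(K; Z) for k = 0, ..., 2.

H_0 ≅ Z,  H_1 ≅ Z/2,  H_2 = 0.

Take the total order 1 < 2 < 3 < 4 < 5 < 6 < 7 on the vertex set. Then K (dimension 2) consists of the simplices:

  0-simplices (7): [1], [2], [3], [4], [5], [6], [7]
  1-simplices (18): [1,2], [1,3], [1,5], [1,6], [1,7], [2,3], [2,4], [2,5], [2,6], [2,7], [3,4], [3,5], [3,6], [4,5], [4,6], [4,7], [5,6], [5,7]
  2-simplices (12): [1,2,3], [1,2,7], [1,3,6], [1,5,6], [1,5,7], [2,3,5], [2,4,6], [2,4,7], [2,5,6], [3,4,5], [3,4,6], [4,5,7]

Hence C_0 ≅ Z^7, C_1 ≅ Z^18, C_2 ≅ Z^12.

∂_1: C_1 → C_0 is given by ∂[p,q] = [q] − [p]. For instance
  ∂[3,4] = [4] − [3].
The 7×18 boundary matrix has rank 6 and Smith normal form diag(1,1,1,1,1,1).

Boundary ∂_2: C_2 → C_1 acts by ∂[p,q,r] = [q,r] − [p,r] + [p,q]. For instance
  ∂[1,3,6] = [3,6] − [1,6] + [1,3],
  ∂[2,4,7] = [4,7] − [2,7] + [2,4].
This gives a 18×12 integer matrix of rank 12; reducing to Smith normal form yields diagonal entries (1,1,1,1,1,1,1,1,1,1,1,2).

From H_k ≅ ker(∂_k) / im(∂_{k+1}) we obtain:

  H_0: rank C_0 − rank ∂_1 = 7 − 6 = 1, and the invariant factors of ∂_1 are all 1, so H_0 = Z.
  H_1: rank ker ∂_1 − rank ∂_2 = (18 − 6) − 12 = 0, and ∂_2 has invariant factor 2 > 1, so H_1 = Z/2.
  H_2: rank ker ∂_2 − rank ∂_3 = (12 − 12) − 0 = 0, and there is no ∂_3, so H_2 = 0.

As a check, the Euler characteristic is 7 − 18 + 12 = 1, which agrees with 1 − 0 + 0 = 1.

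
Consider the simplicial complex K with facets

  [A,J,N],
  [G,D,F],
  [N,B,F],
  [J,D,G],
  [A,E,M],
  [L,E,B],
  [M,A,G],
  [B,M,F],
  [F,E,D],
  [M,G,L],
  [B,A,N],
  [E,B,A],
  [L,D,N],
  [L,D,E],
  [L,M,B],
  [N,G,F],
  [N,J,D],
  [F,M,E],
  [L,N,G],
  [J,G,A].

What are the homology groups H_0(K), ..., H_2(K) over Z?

Fix the vertex order A < B < D < E < F < G < J < L < M < N and write every simplex with vertices in increasing order. Then dim K = 2 and the simplices of K are:

  0-simplices (10): A, B, D, E, F, G, J, L, M, N
  1-simplices (30): AB, AE, AG, AJ, AM, AN, BE, BF, BL, BM, BN, DE, DF, DG, DJ, DL, DN, EF, EL, EM, FG, FM, FN, GJ, GL, GM, GN, JN, LM, LN
  2-simplices (20): ABE, ABN, AEM, AGJ, AGM, AJN, BEL, BFM, BFN, BLM, DEF, DEL, DFG, DGJ, DJN, DLN, EFM, FGN, GLM, GLN

so the chain groups are C_0 ≅ Z^10, C_1 ≅ Z^30, C_2 ≅ Z^20.

The boundary map ∂_1: C_1 → C_0 is given by ∂[p,q] = [q] − [p].
The 10×30 boundary matrix has rank 9 and Smith normal form diag(1,1,1,1,1,1,1,1,1).

Boundary ∂_2: C_2 → C_1 sends each 2-simplex [p,q,r] to [q,r] − [p,r] + [p,q]. For instance
  ∂BFM = FM − BM + BF,
  ∂ABE = BE − AE + AB.
The 30×20 boundary matrix has rank 20 and Smith normal form diag(1,1,1,1,1,1,1,1,1,1,1,1,1,1,1,1,1,1,1,2).

From H_k ≅ ker(∂_k) / im(∂_{k+1}) we obtain:

  H_0: rank C_0 − rank ∂_1 = 10 − 9 = 1, and the invariant factors of ∂_1 are all 1, so H_0 ≅ Z.
  H_1: rank ker ∂_1 − rank ∂_2 = (30 − 9) − 20 = 1, and ∂_2 has invariant factor 2 > 1, so H_1 ≅ Z ⊕ Z_2.
  H_2: rank ker ∂_2 − rank ∂_3 = (20 − 20) − 0 = 0, and there is no ∂_3, so H_2 ≅ 0.

H_0 = Z,  H_1 = Z ⊕ Z_2,  H_2 = 0.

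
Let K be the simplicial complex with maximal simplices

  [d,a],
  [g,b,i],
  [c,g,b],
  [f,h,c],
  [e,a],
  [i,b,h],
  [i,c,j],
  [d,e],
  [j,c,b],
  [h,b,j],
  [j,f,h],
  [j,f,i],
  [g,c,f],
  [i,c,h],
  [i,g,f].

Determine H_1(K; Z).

H_1 = Z ⊕ Z/2Z.

Order the vertices as a < b < c < d < e < f < g < h < i < j. Listing each simplex with vertices in this order, K has dimension 2 with simplices:

  0-simplices (10): a, b, c, d, e, f, g, h, i, j
  1-simplices (21): ad, ae, bc, bg, bh, bi, bj, cf, cg, ch, ci, cj, de, fg, fh, fi, fj, gi, hi, hj, ij
  2-simplices (12): bcg, bcj, bgi, bhi, bhj, cfg, cfh, chi, cij, fgi, fhj, fij

Hence C_0 ≅ Z^10, C_1 ≅ Z^21, C_2 ≅ Z^12.

The boundary map ∂_1: C_1 → C_0 is given by ∂[p,q] = [q] − [p]. For instance
  ∂ch = h − c.
The 10×21 boundary matrix has rank 8 and Smith normal form diag(1,1,1,1,1,1,1,1).

Boundary ∂_2: C_2 → C_1 sends each 2-simplex [p,q,r] to [q,r] − [p,r] + [p,q]. For instance
  ∂bcj = cj − bj + bc,
  ∂chi = hi − ci + ch.
The 21×12 boundary matrix has rank 12 and Smith normal form diag(1,1,1,1,1,1,1,1,1,1,1,2).

Computing H_k = (kernel of ∂_k) / (image of ∂_{k+1}):

  H_1: rank ker ∂_1 − rank ∂_2 = (21 − 8) − 12 = 1, and ∂_2 has invariant factor 2 > 1, so H_1 = Z ⊕ Z/2Z.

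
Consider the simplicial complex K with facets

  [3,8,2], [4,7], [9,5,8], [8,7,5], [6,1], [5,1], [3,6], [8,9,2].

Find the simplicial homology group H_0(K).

H_0 = Z.

Take the total order 1 < 2 < 3 < 4 < 5 < 6 < 7 < 8 < 9 on the vertex set. Then K (dimension 2) consists of the simplices:

  0-simplices (9): [1], [2], [3], [4], [5], [6], [7], [8], [9]
  1-simplices (13): [1,5], [1,6], [2,3], [2,8], [2,9], [3,6], [3,8], [4,7], [5,7], [5,8], [5,9], [7,8], [8,9]
  2-simplices (4): [2,3,8], [2,8,9], [5,7,8], [5,8,9]

so the chain groups are C_0 ≅ Z^9, C_1 ≅ Z^13, C_2 ≅ Z^4.

Boundary ∂_1: C_1 → C_0 maps an edge to its endpoints' difference, ∂[p,q] = q − p.
As a 9×13 matrix over Z this has rank 8, with invariant factors (1,1,1,1,1,1,1,1).

Boundary ∂_2: C_2 → C_1 acts by ∂[p,q,r] = [q,r] − [p,r] + [p,q]. For instance
  ∂[5,8,9] = [8,9] − [5,9] + [5,8],
  ∂[5,7,8] = [7,8] − [5,8] + [5,7].
This gives a 13×4 integer matrix of rank 4; reducing to Smith normal form yields diagonal entries (1,1,1,1).

Computing H_k = (kernel of ∂_k) / (image of ∂_{k+1}):

  H_0: rank C_0 − rank ∂_1 = 9 − 8 = 1, and the invariant factors of ∂_1 are all 1, so H_0 ≅ Z.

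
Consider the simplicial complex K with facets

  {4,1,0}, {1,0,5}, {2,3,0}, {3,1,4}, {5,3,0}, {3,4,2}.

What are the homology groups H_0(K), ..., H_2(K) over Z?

H_0 = Z,  H_1 = Z,  H_2 = 0.

We work with the vertex ordering 0 < 1 < 2 < 3 < 4 < 5. The simplices of K, each written with vertices in increasing order, are:

  0-simplices (6): [0], [1], [2], [3], [4], [5]
  1-simplices (12): [0,1], [0,2], [0,3], [0,4], [0,5], [1,3], [1,4], [1,5], [2,3], [2,4], [3,4], [3,5]
  2-simplices (6): [0,1,4], [0,1,5], [0,2,3], [0,3,5], [1,3,4], [2,3,4]

so the chain groups are C_0 ≅ Z^6, C_1 ≅ Z^12, C_2 ≅ Z^6.

The boundary map ∂_1: C_1 → C_0 is given by ∂[p,q] = [q] − [p].
This gives a 6×12 integer matrix of rank 5; reducing to Smith normal form yields diagonal entries (1,1,1,1,1).

Boundary ∂_2: C_2 → C_1 sends each 2-simplex [p,q,r] to [q,r] − [p,r] + [p,q]. For instance
  ∂[2,3,4] = [3,4] − [2,4] + [2,3],
  ∂[0,1,4] = [1,4] − [0,4] + [0,1].
The 12×6 boundary matrix has rank 6 and Smith normal form diag(1,1,1,1,1,1).

Computing H_k = (kernel of ∂_k) / (image of ∂_{k+1}):

  H_0: rank C_0 − rank ∂_1 = 6 − 5 = 1, and the invariant factors of ∂_1 are all 1, so H_0 = Z.
  H_1: rank ker ∂_1 − rank ∂_2 = (12 − 5) − 6 = 1, and the invariant factors of ∂_2 are all 1, so H_1 = Z.
  H_2: rank ker ∂_2 − rank ∂_3 = (6 − 6) − 0 = 0, and there is no ∂_3, so H_2 = 0.

As a check, the Euler characteristic is 6 − 12 + 6 = 0, which agrees with 1 − 1 + 0 = 0.
(K is a triangulation of the cylinder S^1 x I.)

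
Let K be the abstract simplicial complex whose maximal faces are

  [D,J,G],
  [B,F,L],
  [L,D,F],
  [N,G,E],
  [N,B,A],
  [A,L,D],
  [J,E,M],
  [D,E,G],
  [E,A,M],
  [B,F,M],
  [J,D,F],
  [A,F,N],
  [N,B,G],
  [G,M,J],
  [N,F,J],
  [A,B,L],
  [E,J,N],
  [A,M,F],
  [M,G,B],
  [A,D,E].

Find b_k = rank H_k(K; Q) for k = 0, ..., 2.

We work with the vertex ordering A < B < D < E < F < G < J < L < M < N. The simplices of K, each written with vertices in increasing order, are:

  0-simplices (10): A, B, D, E, F, G, J, L, M, N
  1-simplices (30): AB, AD, AE, AF, AL, AM, AN, BF, BG, BL, BM, BN, DE, DF, DG, DJ, DL, EG, EJ, EM, EN, FJ, FL, FM, FN, GJ, GM, GN, JM, JN
  2-simplices (20): ABL, ABN, ADE, ADL, AEM, AFM, AFN, BFL, BFM, BGM, BGN, DEG, DFJ, DFL, DGJ, EGN, EJM, EJN, FJN, GJM

giving chain groups C_0 ≅ Z^10, C_1 ≅ Z^30, C_2 ≅ Z^20.

The boundary map ∂_1: C_1 → C_0 maps an edge to its endpoints' difference, ∂[p,q] = q − p. For instance
  ∂JN = N − J.
The 10×30 boundary matrix has rank 9 and Smith normal form diag(1,1,1,1,1,1,1,1,1).

∂_2: C_2 → C_1 sends each 2-simplex [p,q,r] to [q,r] − [p,r] + [p,q]. For instance
  ∂BFM = FM − BM + BF,
  ∂ADE = DE − AE + AD.
As a 30×20 matrix over Z this has rank 20, with invariant factors (1,1,1,1,1,1,1,1,1,1,1,1,1,1,1,1,1,1,1,2).

Reading off H_k = ker ∂_k / im ∂_{k+1}:

  H_0: rank C_0 − rank ∂_1 = 10 − 9 = 1, and the invariant factors of ∂_1 are all 1, so H_0 = Z.
  H_1: rank ker ∂_1 − rank ∂_2 = (30 − 9) − 20 = 1, and ∂_2 has invariant factor 2 > 1, so H_1 = Z ⊕ Z/2.
  H_2: rank ker ∂_2 − rank ∂_3 = (20 − 20) − 0 = 0, and there is no ∂_3, so H_2 = 0.

As a check, the Euler characteristic is 10 − 30 + 20 = 0, which agrees with 1 − 1 + 0 = 0.

Hence the Betti numbers are b_0 = 1, b_1 = 1, b_2 = 0.

b_0 = 1, b_1 = 1, b_2 = 0.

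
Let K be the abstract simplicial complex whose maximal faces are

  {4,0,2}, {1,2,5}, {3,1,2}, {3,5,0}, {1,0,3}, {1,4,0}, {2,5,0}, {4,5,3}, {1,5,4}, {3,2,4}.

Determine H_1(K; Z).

We work with the vertex ordering 0 < 1 < 2 < 3 < 4 < 5. The simplices of K, each written with vertices in increasing order, are:

  0-simplices (6): [0], [1], [2], [3], [4], [5]
  1-simplices (15): [0,1], [0,2], [0,3], [0,4], [0,5], [1,2], [1,3], [1,4], [1,5], [2,3], [2,4], [2,5], [3,4], [3,5], [4,5]
  2-simplices (10): [0,1,3], [0,1,4], [0,2,4], [0,2,5], [0,3,5], [1,2,3], [1,2,5], [1,4,5], [2,3,4], [3,4,5]

so the chain groups are C_0 ≅ Z^6, C_1 ≅ Z^15, C_2 ≅ Z^10.

∂_1: C_1 → C_0 sends each edge [p,q] (with p < q) to q − p. For instance
  ∂[1,4] = [4] − [1].
This gives a 6×15 integer matrix of rank 5; reducing to Smith normal form yields diagonal entries (1,1,1,1,1).

Boundary ∂_2: C_2 → C_1 acts by ∂[p,q,r] = [q,r] − [p,r] + [p,q]. For instance
  ∂[2,3,4] = [3,4] − [2,4] + [2,3],
  ∂[3,4,5] = [4,5] − [3,5] + [3,4].
As a 15×10 matrix over Z this has rank 10, with invariant factors (1,1,1,1,1,1,1,1,1,2).

Now H_k = ker ∂_k / im ∂_{k+1}, so:

  H_1: rank ker ∂_1 − rank ∂_2 = (15 − 5) − 10 = 0, and ∂_2 has invariant factor 2 > 1, so H_1 = Z/2.

H_1 ≅ Z/2.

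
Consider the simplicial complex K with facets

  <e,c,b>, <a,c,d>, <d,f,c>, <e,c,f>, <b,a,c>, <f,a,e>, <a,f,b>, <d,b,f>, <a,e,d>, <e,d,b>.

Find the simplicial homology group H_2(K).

K has 6 vertices, 15 edges, 10 triangles.
rank ∂_2 = 10, rank ∂_3 = 0 ⇒ b_2 = 10 − 10 − 0 = 0. So H_2 = 0.

H_2 = 0.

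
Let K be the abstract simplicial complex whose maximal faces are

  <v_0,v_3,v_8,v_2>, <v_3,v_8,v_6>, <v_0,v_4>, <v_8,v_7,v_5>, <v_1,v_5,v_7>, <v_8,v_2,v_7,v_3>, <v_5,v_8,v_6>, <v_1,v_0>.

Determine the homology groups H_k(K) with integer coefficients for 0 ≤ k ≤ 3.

We work with the vertex ordering v_0 < v_1 < v_2 < v_3 < v_4 < v_5 < v_6 < v_7 < v_8. The simplices of K, each written with vertices in increasing order, are:

  0-simplices (9): [v_0], [v_1], [v_2], [v_3], [v_4], [v_5], [v_6], [v_7], [v_8]
  1-simplices (18): (18 of them)
  2-simplices (11): (11 of them)
  3-simplices (2): [v_0,v_2,v_3,v_8], [v_2,v_3,v_7,v_8]

Hence C_0 ≅ Z^9, C_1 ≅ Z^18, C_2 ≅ Z^11, C_3 ≅ Z^2.

Boundary ∂_1: C_1 → C_0 sends each edge [p,q] (with p < q) to q − p. For instance
  ∂[v_1,v_5] = [v_5] − [v_1].
The 9×18 boundary matrix has rank 8 and Smith normal form diag(1,1,1,1,1,1,1,1).

Boundary ∂_2: C_2 → C_1 maps a triangle to the signed sum of its edges. For instance
  ∂[v_1,v_5,v_7] = [v_5,v_7] − [v_1,v_7] + [v_1,v_5],
  ∂[v_2,v_3,v_7] = [v_3,v_7] − [v_2,v_7] + [v_2,v_3].
The resulting 18×11 matrix has rank 9, and its Smith normal form has invariant factors (1,1,1,1,1,1,1,1,1).

Boundary ∂_3: C_3 → C_2 sends each 3-simplex σ to the alternating sum Σ_i (−1)^i (σ with its i-th vertex removed). For instance
  ∂[v_0,v_2,v_3,v_8] = [v_2,v_3,v_8] − [v_0,v_3,v_8] + [v_0,v_2,v_8] − [v_0,v_2,v_3],
  ∂[v_2,v_3,v_7,v_8] = [v_3,v_7,v_8] − [v_2,v_7,v_8] + [v_2,v_3,v_8] − [v_2,v_3,v_7].
As a 11×2 matrix over Z this has rank 2, with invariant factors (1,1).

Reading off H_k = ker ∂_k / im ∂_{k+1}:

  H_0: rank C_0 − rank ∂_1 = 9 − 8 = 1, and the invariant factors of ∂_1 are all 1, so H_0 = Z.
  H_1: rank ker ∂_1 − rank ∂_2 = (18 − 8) − 9 = 1, and the invariant factors of ∂_2 are all 1, so H_1 = Z.
  H_2: rank ker ∂_2 − rank ∂_3 = (11 − 9) − 2 = 0, and the invariant factors of ∂_3 are all 1, so H_2 = 0.
  H_3: rank ker ∂_3 − rank ∂_4 = (2 − 2) − 0 = 0, and there is no ∂_4, so H_3 = 0.

As a check, the Euler characteristic is 9 − 18 + 11 − 2 = 0, which agrees with 1 − 1 + 0 − 0 = 0.

H_0 ≅ Z,  H_1 ≅ Z,  H_2 = 0,  H_3 = 0.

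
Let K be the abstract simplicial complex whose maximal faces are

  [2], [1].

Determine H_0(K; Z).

H_0 = Z^2.

Take the total order 1 < 2 on the vertex set. Then K (dimension 0) consists of the simplices:

  0-simplices (2): [1], [2]

so the chain groups are C_0 ≅ Z^2.

From H_k ≅ ker(∂_k) / im(∂_{k+1}) we obtain:

  H_0: rank C_0 − rank ∂_1 = 2 − 0 = 2, and there is no ∂_1, so H_0 ≅ Z^2.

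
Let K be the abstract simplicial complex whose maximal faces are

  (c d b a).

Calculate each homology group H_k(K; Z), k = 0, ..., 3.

H_0 ≅ Z,  H_1 = 0,  H_2 = 0,  H_3 = 0.

We work with the vertex ordering a < b < c < d. The simplices of K, each written with vertices in increasing order, are:

  0-simplices (4): a, b, c, d
  1-simplices (6): ab, ac, ad, bc, bd, cd
  2-simplices (4): abc, abd, acd, bcd
  3-simplices (1): abcd

giving chain groups C_0 ≅ Z^4, C_1 ≅ Z^6, C_2 ≅ Z^4, C_3 ≅ Z^1.

The boundary map ∂_1: C_1 → C_0 sends each edge [p,q] (with p < q) to q − p. For instance
  ∂ac = c − a.
As a 4×6 matrix over Z this has rank 3, with invariant factors (1,1,1).

Boundary ∂_2: C_2 → C_1 maps a triangle to the signed sum of its edges. For instance
  ∂abc = bc − ac + ab,
  ∂bcd = cd − bd + bc.
The resulting 6×4 matrix has rank 3, and its Smith normal form has invariant factors (1,1,1).

Boundary ∂_3: C_3 → C_2 sends each 3-simplex σ to the alternating sum Σ_i (−1)^i (σ with its i-th vertex removed). For instance
  ∂abcd = bcd − acd + abd − abc.
The 4×1 boundary matrix has rank 1 and Smith normal form diag(1).

Now H_k = ker ∂_k / im ∂_{k+1}, so:

  H_0: rank C_0 − rank ∂_1 = 4 − 3 = 1, and the invariant factors of ∂_1 are all 1, so H_0 ≅ Z.
  H_1: rank ker ∂_1 − rank ∂_2 = (6 − 3) − 3 = 0, and the invariant factors of ∂_2 are all 1, so H_1 ≅ 0.
  H_2: rank ker ∂_2 − rank ∂_3 = (4 − 3) − 1 = 0, and the invariant factors of ∂_3 are all 1, so H_2 ≅ 0.
  H_3: rank ker ∂_3 − rank ∂_4 = (1 − 1) − 0 = 0, and there is no ∂_4, so H_3 ≅ 0.

As a check, the Euler characteristic is 4 − 6 + 4 − 1 = 1, which agrees with 1 − 0 + 0 − 0 = 1.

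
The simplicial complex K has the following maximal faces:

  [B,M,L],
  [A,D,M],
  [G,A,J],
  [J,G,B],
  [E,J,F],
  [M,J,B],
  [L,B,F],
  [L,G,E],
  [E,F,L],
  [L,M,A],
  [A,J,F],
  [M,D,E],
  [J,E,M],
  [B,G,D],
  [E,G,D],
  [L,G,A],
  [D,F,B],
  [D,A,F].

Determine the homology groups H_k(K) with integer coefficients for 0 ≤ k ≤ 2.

We work with the vertex ordering A < B < D < E < F < G < J < L < M. The simplices of K, each written with vertices in increasing order, are:

  0-simplices (9): A, B, D, E, F, G, J, L, M
  1-simplices (27): AD, AF, AG, AJ, AL, AM, BD, BF, BG, BJ, BL, BM, DE, DF, DG, DM, EF, EG, EJ, EL, EM, FJ, FL, GJ, GL, JM, LM
  2-simplices (18): ADF, ADM, AFJ, AGJ, AGL, ALM, BDF, BDG, BFL, BGJ, BJM, BLM, DEG, DEM, EFJ, EFL, EGL, EJM

so the chain groups are C_0 ≅ Z^9, C_1 ≅ Z^27, C_2 ≅ Z^18.

The boundary map ∂_1: C_1 → C_0 maps an edge to its endpoints' difference, ∂[p,q] = q − p. For instance
  ∂GJ = J − G.
The resulting 9×27 matrix has rank 8, and its Smith normal form has invariant factors (1,1,1,1,1,1,1,1).

Boundary ∂_2: C_2 → C_1 maps a triangle to the signed sum of its edges. For instance
  ∂ADM = DM − AM + AD,
  ∂BJM = JM − BM + BJ.
As a 27×18 matrix over Z this has rank 17, with invariant factors (1,1,1,1,1,1,1,1,1,1,1,1,1,1,1,1,1).

Now H_k = ker ∂_k / im ∂_{k+1}, so:

  H_0: rank C_0 − rank ∂_1 = 9 − 8 = 1, and the invariant factors of ∂_1 are all 1, so H_0 ≅ Z.
  H_1: rank ker ∂_1 − rank ∂_2 = (27 − 8) − 17 = 2, and the invariant factors of ∂_2 are all 1, so H_1 ≅ Z^2.
  H_2: rank ker ∂_2 − rank ∂_3 = (18 − 17) − 0 = 1, and there is no ∂_3, so H_2 ≅ Z.

(K is a triangulation of the torus T^2.)

H_0 = Z,  H_1 = Z^2,  H_2 = Z.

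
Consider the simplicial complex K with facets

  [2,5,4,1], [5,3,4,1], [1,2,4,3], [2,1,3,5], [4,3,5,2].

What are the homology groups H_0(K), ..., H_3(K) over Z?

We work with the vertex ordering 1 < 2 < 3 < 4 < 5. The simplices of K, each written with vertices in increasing order, are:

  0-simplices (5): [1], [2], [3], [4], [5]
  1-simplices (10): [1,2], [1,3], [1,4], [1,5], [2,3], [2,4], [2,5], [3,4], [3,5], [4,5]
  2-simplices (10): [1,2,3], [1,2,4], [1,2,5], [1,3,4], [1,3,5], [1,4,5], [2,3,4], [2,3,5], [2,4,5], [3,4,5]
  3-simplices (5): [1,2,3,4], [1,2,3,5], [1,2,4,5], [1,3,4,5], [2,3,4,5]

giving chain groups C_0 ≅ Z^5, C_1 ≅ Z^10, C_2 ≅ Z^10, C_3 ≅ Z^5.

∂_1: C_1 → C_0 maps an edge to its endpoints' difference, ∂[p,q] = q − p.
This gives a 5×10 integer matrix of rank 4; reducing to Smith normal form yields diagonal entries (1,1,1,1).

Boundary ∂_2: C_2 → C_1 sends each 2-simplex [p,q,r] to [q,r] − [p,r] + [p,q]. For instance
  ∂[1,3,4] = [3,4] − [1,4] + [1,3],
  ∂[2,3,4] = [3,4] − [2,4] + [2,3].
The 10×10 boundary matrix has rank 6 and Smith normal form diag(1,1,1,1,1,1).

∂_3: C_3 → C_2 sends each 3-simplex σ to the alternating sum Σ_i (−1)^i (σ with its i-th vertex removed). For instance
  ∂[1,3,4,5] = [3,4,5] − [1,4,5] + [1,3,5] − [1,3,4],
  ∂[1,2,3,5] = [2,3,5] − [1,3,5] + [1,2,5] − [1,2,3].
The resulting 10×5 matrix has rank 4, and its Smith normal form has invariant factors (1,1,1,1).

Computing H_k = (kernel of ∂_k) / (image of ∂_{k+1}):

  H_0: rank C_0 − rank ∂_1 = 5 − 4 = 1, and the invariant factors of ∂_1 are all 1, so H_0 ≅ Z.
  H_1: rank ker ∂_1 − rank ∂_2 = (10 − 4) − 6 = 0, and the invariant factors of ∂_2 are all 1, so H_1 ≅ 0.
  H_2: rank ker ∂_2 − rank ∂_3 = (10 − 6) − 4 = 0, and the invariant factors of ∂_3 are all 1, so H_2 ≅ 0.
  H_3: rank ker ∂_3 − rank ∂_4 = (5 − 4) − 0 = 1, and there is no ∂_4, so H_3 ≅ Z.

As a check, the Euler characteristic is 5 − 10 + 10 − 5 = 0, which agrees with 1 − 0 + 0 − 1 = 0.

H_0 ≅ Z,  H_1 = 0,  H_2 = 0,  H_3 ≅ Z.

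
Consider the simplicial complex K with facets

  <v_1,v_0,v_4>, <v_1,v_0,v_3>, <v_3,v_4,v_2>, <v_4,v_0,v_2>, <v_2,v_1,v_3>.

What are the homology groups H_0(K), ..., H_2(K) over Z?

Take the total order v_0 < v_1 < v_2 < v_3 < v_4 on the vertex set. Then K (dimension 2) consists of the simplices:

  0-simplices (5): [v_0], [v_1], [v_2], [v_3], [v_4]
  1-simplices (10): [v_0,v_1], [v_0,v_2], [v_0,v_3], [v_0,v_4], [v_1,v_2], [v_1,v_3], [v_1,v_4], [v_2,v_3], [v_2,v_4], [v_3,v_4]
  2-simplices (5): [v_0,v_1,v_3], [v_0,v_1,v_4], [v_0,v_2,v_4], [v_1,v_2,v_3], [v_2,v_3,v_4]

giving chain groups C_0 ≅ Z^5, C_1 ≅ Z^10, C_2 ≅ Z^5.

Boundary ∂_1: C_1 → C_0 sends each edge [p,q] (with p < q) to q − p. For instance
  ∂[v_2,v_4] = [v_4] − [v_2].
The resulting 5×10 matrix has rank 4, and its Smith normal form has invariant factors (1,1,1,1).

The boundary map ∂_2: C_2 → C_1 sends each 2-simplex [p,q,r] to [q,r] − [p,r] + [p,q]. For instance
  ∂[v_0,v_2,v_4] = [v_2,v_4] − [v_0,v_4] + [v_0,v_2],
  ∂[v_0,v_1,v_3] = [v_1,v_3] − [v_0,v_3] + [v_0,v_1].
The resulting 10×5 matrix has rank 5, and its Smith normal form has invariant factors (1,1,1,1,1).

Now H_k = ker ∂_k / im ∂_{k+1}, so:

  H_0: rank C_0 − rank ∂_1 = 5 − 4 = 1, and the invariant factors of ∂_1 are all 1, so H_0 = Z.
  H_1: rank ker ∂_1 − rank ∂_2 = (10 − 4) − 5 = 1, and the invariant factors of ∂_2 are all 1, so H_1 = Z.
  H_2: rank ker ∂_2 − rank ∂_3 = (5 − 5) − 0 = 0, and there is no ∂_3, so H_2 = 0.

H_0 ≅ Z,  H_1 ≅ Z,  H_2 = 0.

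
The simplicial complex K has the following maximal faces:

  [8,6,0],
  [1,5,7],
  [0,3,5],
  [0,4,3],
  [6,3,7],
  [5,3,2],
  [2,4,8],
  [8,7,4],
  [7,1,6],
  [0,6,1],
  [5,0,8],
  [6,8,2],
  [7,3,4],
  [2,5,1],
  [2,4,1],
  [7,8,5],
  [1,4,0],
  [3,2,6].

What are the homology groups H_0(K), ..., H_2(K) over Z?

Fix the vertex order 0 < 1 < 2 < 3 < 4 < 5 < 6 < 7 < 8 and write every simplex with vertices in increasing order. Then dim K = 2 and the simplices of K are:

  0-simplices (9): [0], [1], [2], [3], [4], [5], [6], [7], [8]
  1-simplices (27): (27 of them)
  2-simplices (18): [0,1,4], [0,1,6], [0,3,4], [0,3,5], [0,5,8], [0,6,8], [1,2,4], [1,2,5], [1,5,7], [1,6,7], [2,3,5], [2,3,6], [2,4,8], [2,6,8], [3,4,7], [3,6,7], [4,7,8], [5,7,8]

Hence C_0 ≅ Z^9, C_1 ≅ Z^27, C_2 ≅ Z^18.

The boundary map ∂_1: C_1 → C_0 is given by ∂[p,q] = [q] − [p].
The 9×27 boundary matrix has rank 8 and Smith normal form diag(1,1,1,1,1,1,1,1).

The boundary map ∂_2: C_2 → C_1 maps a triangle to the signed sum of its edges. For instance
  ∂[0,1,6] = [1,6] − [0,6] + [0,1],
  ∂[0,5,8] = [5,8] − [0,8] + [0,5].
This gives a 27×18 integer matrix of rank 17; reducing to Smith normal form yields diagonal entries (1,1,1,1,1,1,1,1,1,1,1,1,1,1,1,1,1).

From H_k ≅ ker(∂_k) / im(∂_{k+1}) we obtain:

  H_0: rank C_0 − rank ∂_1 = 9 − 8 = 1, and the invariant factors of ∂_1 are all 1, so H_0 ≅ Z.
  H_1: rank ker ∂_1 − rank ∂_2 = (27 − 8) − 17 = 2, and the invariant factors of ∂_2 are all 1, so H_1 ≅ Z^2.
  H_2: rank ker ∂_2 − rank ∂_3 = (18 − 17) − 0 = 1, and there is no ∂_3, so H_2 ≅ Z.

As a check, the Euler characteristic is 9 − 27 + 18 = 0, which agrees with 1 − 2 + 1 = 0.

H_0 ≅ Z,  H_1 ≅ Z^2,  H_2 ≅ Z.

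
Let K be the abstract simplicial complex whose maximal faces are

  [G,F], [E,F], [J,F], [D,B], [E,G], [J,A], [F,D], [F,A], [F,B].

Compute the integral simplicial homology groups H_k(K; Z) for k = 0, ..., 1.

Order the vertices as A < B < D < E < F < G < J. Listing each simplex with vertices in this order, K has dimension 1 with simplices:

  0-simplices (7): A, B, D, E, F, G, J
  1-simplices (9): AF, AJ, BD, BF, DF, EF, EG, FG, FJ

giving chain groups C_0 ≅ Z^7, C_1 ≅ Z^9.

Boundary ∂_1: C_1 → C_0 is given by ∂[p,q] = [q] − [p].
The 7×9 boundary matrix has rank 6 and Smith normal form diag(1,1,1,1,1,1).

Reading off H_k = ker ∂_k / im ∂_{k+1}:

  H_0: rank C_0 − rank ∂_1 = 7 − 6 = 1, and the invariant factors of ∂_1 are all 1, so H_0 = Z.
  H_1: rank ker ∂_1 − rank ∂_2 = (9 − 6) − 0 = 3, and there is no ∂_2, so H_1 = Z^3.

H_0 = Z,  H_1 = Z^3.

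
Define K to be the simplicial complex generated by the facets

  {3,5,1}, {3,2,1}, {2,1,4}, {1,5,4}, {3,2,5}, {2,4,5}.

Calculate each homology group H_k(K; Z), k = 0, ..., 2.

H_0 = Z,  H_1 = 0,  H_2 = Z.

K has 5 vertices, 9 edges, 6 triangles.
rank ∂_0 = 0, rank ∂_1 = 4 ⇒ b_0 = 5 − 0 − 4 = 1; all invariant factors of ∂_1 are 1 so no torsion. So H_0 = Z.
rank ∂_1 = 4, rank ∂_2 = 5 ⇒ b_1 = 9 − 4 − 5 = 0; all invariant factors of ∂_2 are 1 so no torsion. So H_1 = 0.
rank ∂_2 = 5, rank ∂_3 = 0 ⇒ b_2 = 6 − 5 − 0 = 1. So H_2 = Z.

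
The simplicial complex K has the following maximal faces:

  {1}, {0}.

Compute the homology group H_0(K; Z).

K has 2 vertices.
rank ∂_0 = 0, rank ∂_1 = 0 ⇒ b_0 = 2 − 0 − 0 = 2. So H_0 ≅ Z^2.

H_0 = Z^2.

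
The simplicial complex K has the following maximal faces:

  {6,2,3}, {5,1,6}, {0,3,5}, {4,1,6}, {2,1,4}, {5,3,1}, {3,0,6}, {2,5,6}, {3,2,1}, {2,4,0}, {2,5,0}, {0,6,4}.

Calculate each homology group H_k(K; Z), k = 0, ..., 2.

Fix the vertex order 0 < 1 < 2 < 3 < 4 < 5 < 6 and write every simplex with vertices in increasing order. Then dim K = 2 and the simplices of K are:

  0-simplices (7): [0], [1], [2], [3], [4], [5], [6]
  1-simplices (18): [0,2], [0,3], [0,4], [0,5], [0,6], [1,2], [1,3], [1,4], [1,5], [1,6], [2,3], [2,4], [2,5], [2,6], [3,5], [3,6], [4,6], [5,6]
  2-simplices (12): [0,2,4], [0,2,5], [0,3,5], [0,3,6], [0,4,6], [1,2,3], [1,2,4], [1,3,5], [1,4,6], [1,5,6], [2,3,6], [2,5,6]

giving chain groups C_0 ≅ Z^7, C_1 ≅ Z^18, C_2 ≅ Z^12.

The boundary map ∂_1: C_1 → C_0 maps an edge to its endpoints' difference, ∂[p,q] = q − p.
The 7×18 boundary matrix has rank 6 and Smith normal form diag(1,1,1,1,1,1).

∂_2: C_2 → C_1 maps a triangle to the signed sum of its edges. For instance
  ∂[0,4,6] = [4,6] − [0,6] + [0,4],
  ∂[0,3,6] = [3,6] − [0,6] + [0,3].
The 18×12 boundary matrix has rank 12 and Smith normal form diag(1,1,1,1,1,1,1,1,1,1,1,2).

Reading off H_k = ker ∂_k / im ∂_{k+1}:

  H_0: rank C_0 − rank ∂_1 = 7 − 6 = 1, and the invariant factors of ∂_1 are all 1, so H_0 ≅ Z.
  H_1: rank ker ∂_1 − rank ∂_2 = (18 − 6) − 12 = 0, and ∂_2 has invariant factor 2 > 1, so H_1 ≅ Z/2.
  H_2: rank ker ∂_2 − rank ∂_3 = (12 − 12) − 0 = 0, and there is no ∂_3, so H_2 ≅ 0.

(K is a triangulation of the real projective plane RP^2.)

H_0 ≅ Z,  H_1 ≅ Z/2,  H_2 = 0.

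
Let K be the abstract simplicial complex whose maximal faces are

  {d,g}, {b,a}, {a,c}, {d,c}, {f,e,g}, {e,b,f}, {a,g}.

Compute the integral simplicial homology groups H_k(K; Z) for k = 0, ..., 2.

We work with the vertex ordering a < b < c < d < e < f < g. The simplices of K, each written with vertices in increasing order, are:

  0-simplices (7): a, b, c, d, e, f, g
  1-simplices (10): ab, ac, ag, be, bf, cd, dg, ef, eg, fg
  2-simplices (2): bef, efg

giving chain groups C_0 ≅ Z^7, C_1 ≅ Z^10, C_2 ≅ Z^2.

The boundary map ∂_1: C_1 → C_0 maps an edge to its endpoints' difference, ∂[p,q] = q − p. For instance
  ∂ag = g − a.
This gives a 7×10 integer matrix of rank 6; reducing to Smith normal form yields diagonal entries (1,1,1,1,1,1).

Boundary ∂_2: C_2 → C_1 maps a triangle to the signed sum of its edges. For instance
  ∂efg = fg − eg + ef,
  ∂bef = ef − bf + be.
As a 10×2 matrix over Z this has rank 2, with invariant factors (1,1).

Computing H_k = (kernel of ∂_k) / (image of ∂_{k+1}):

  H_0: rank C_0 − rank ∂_1 = 7 − 6 = 1, and the invariant factors of ∂_1 are all 1, so H_0 = Z.
  H_1: rank ker ∂_1 − rank ∂_2 = (10 − 6) − 2 = 2, and the invariant factors of ∂_2 are all 1, so H_1 = Z^2.
  H_2: rank ker ∂_2 − rank ∂_3 = (2 − 2) − 0 = 0, and there is no ∂_3, so H_2 = 0.

As a check, the Euler characteristic is 7 − 10 + 2 = -1, which agrees with 1 − 2 + 0 = -1.

H_0 = Z,  H_1 = Z^2,  H_2 = 0.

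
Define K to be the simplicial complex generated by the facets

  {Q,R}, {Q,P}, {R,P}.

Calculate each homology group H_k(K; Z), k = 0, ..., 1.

H_0 = Z,  H_1 = Z.

Take the total order P < Q < R on the vertex set. Then K (dimension 1) consists of the simplices:

  0-simplices (3): P, Q, R
  1-simplices (3): PQ, PR, QR

so the chain groups are C_0 ≅ Z^3, C_1 ≅ Z^3.

∂_1: C_1 → C_0 maps an edge to its endpoints' difference, ∂[p,q] = q − p.
As a 3×3 matrix over Z this has rank 2, with invariant factors (1,1).

Reading off H_k = ker ∂_k / im ∂_{k+1}:

  H_0: rank C_0 − rank ∂_1 = 3 − 2 = 1, and the invariant factors of ∂_1 are all 1, so H_0 = Z.
  H_1: rank ker ∂_1 − rank ∂_2 = (3 − 2) − 0 = 1, and there is no ∂_2, so H_1 = Z.

(K is a triangulation of the circle S^1.)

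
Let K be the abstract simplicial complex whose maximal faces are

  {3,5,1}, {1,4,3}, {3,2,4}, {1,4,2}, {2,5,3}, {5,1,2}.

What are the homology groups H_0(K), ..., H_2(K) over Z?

H_0 = Z,  H_1 = 0,  H_2 = Z.

Take the total order 1 < 2 < 3 < 4 < 5 on the vertex set. Then K (dimension 2) consists of the simplices:

  0-simplices (5): [1], [2], [3], [4], [5]
  1-simplices (9): [1,2], [1,3], [1,4], [1,5], [2,3], [2,4], [2,5], [3,4], [3,5]
  2-simplices (6): [1,2,4], [1,2,5], [1,3,4], [1,3,5], [2,3,4], [2,3,5]

Hence C_0 ≅ Z^5, C_1 ≅ Z^9, C_2 ≅ Z^6.

Boundary ∂_1: C_1 → C_0 maps an edge to its endpoints' difference, ∂[p,q] = q − p. For instance
  ∂[3,5] = [5] − [3].
As a 5×9 matrix over Z this has rank 4, with invariant factors (1,1,1,1).

Boundary ∂_2: C_2 → C_1 maps a triangle to the signed sum of its edges. For instance
  ∂[1,3,5] = [3,5] − [1,5] + [1,3],
  ∂[1,3,4] = [3,4] − [1,4] + [1,3].
The 9×6 boundary matrix has rank 5 and Smith normal form diag(1,1,1,1,1).

From H_k ≅ ker(∂_k) / im(∂_{k+1}) we obtain:

  H_0: rank C_0 − rank ∂_1 = 5 − 4 = 1, and the invariant factors of ∂_1 are all 1, so H_0 = Z.
  H_1: rank ker ∂_1 − rank ∂_2 = (9 − 4) − 5 = 0, and the invariant factors of ∂_2 are all 1, so H_1 = 0.
  H_2: rank ker ∂_2 − rank ∂_3 = (6 − 5) − 0 = 1, and there is no ∂_3, so H_2 = Z.

As a check, the Euler characteristic is 5 − 9 + 6 = 2, which agrees with 1 − 0 + 1 = 2.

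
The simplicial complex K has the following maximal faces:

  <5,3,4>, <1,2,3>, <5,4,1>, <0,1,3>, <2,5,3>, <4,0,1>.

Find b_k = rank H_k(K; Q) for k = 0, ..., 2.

Order the vertices as 0 < 1 < 2 < 3 < 4 < 5. Listing each simplex with vertices in this order, K has dimension 2 with simplices:

  0-simplices (6): [0], [1], [2], [3], [4], [5]
  1-simplices (12): [0,1], [0,3], [0,4], [1,2], [1,3], [1,4], [1,5], [2,3], [2,5], [3,4], [3,5], [4,5]
  2-simplices (6): [0,1,3], [0,1,4], [1,2,3], [1,4,5], [2,3,5], [3,4,5]

giving chain groups C_0 ≅ Z^6, C_1 ≅ Z^12, C_2 ≅ Z^6.

∂_1: C_1 → C_0 maps an edge to its endpoints' difference, ∂[p,q] = q − p. For instance
  ∂[0,1] = [1] − [0].
The resulting 6×12 matrix has rank 5, and its Smith normal form has invariant factors (1,1,1,1,1).

The boundary map ∂_2: C_2 → C_1 acts by ∂[p,q,r] = [q,r] − [p,r] + [p,q]. For instance
  ∂[2,3,5] = [3,5] − [2,5] + [2,3],
  ∂[0,1,3] = [1,3] − [0,3] + [0,1].
As a 12×6 matrix over Z this has rank 6, with invariant factors (1,1,1,1,1,1).

Reading off H_k = ker ∂_k / im ∂_{k+1}:

  H_0: rank C_0 − rank ∂_1 = 6 − 5 = 1, and the invariant factors of ∂_1 are all 1, so H_0 = Z.
  H_1: rank ker ∂_1 − rank ∂_2 = (12 − 5) − 6 = 1, and the invariant factors of ∂_2 are all 1, so H_1 = Z.
  H_2: rank ker ∂_2 − rank ∂_3 = (6 − 6) − 0 = 0, and there is no ∂_3, so H_2 = 0.

Hence the Betti numbers are b_0 = 1, b_1 = 1, b_2 = 0.

b_0 = 1, b_1 = 1, b_2 = 0.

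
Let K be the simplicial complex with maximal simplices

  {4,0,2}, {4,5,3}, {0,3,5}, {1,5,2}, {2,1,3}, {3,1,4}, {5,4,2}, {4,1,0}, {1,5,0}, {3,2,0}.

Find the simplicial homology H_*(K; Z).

H_0 = Z,  H_1 = Z_2,  H_2 = 0.

We work with the vertex ordering 0 < 1 < 2 < 3 < 4 < 5. The simplices of K, each written with vertices in increasing order, are:

  0-simplices (6): [0], [1], [2], [3], [4], [5]
  1-simplices (15): [0,1], [0,2], [0,3], [0,4], [0,5], [1,2], [1,3], [1,4], [1,5], [2,3], [2,4], [2,5], [3,4], [3,5], [4,5]
  2-simplices (10): [0,1,4], [0,1,5], [0,2,3], [0,2,4], [0,3,5], [1,2,3], [1,2,5], [1,3,4], [2,4,5], [3,4,5]

so the chain groups are C_0 ≅ Z^6, C_1 ≅ Z^15, C_2 ≅ Z^10.

Boundary ∂_1: C_1 → C_0 sends each edge [p,q] (with p < q) to q − p. For instance
  ∂[0,4] = [4] − [0].
The resulting 6×15 matrix has rank 5, and its Smith normal form has invariant factors (1,1,1,1,1).

The boundary map ∂_2: C_2 → C_1 sends each 2-simplex [p,q,r] to [q,r] − [p,r] + [p,q]. For instance
  ∂[2,4,5] = [4,5] − [2,5] + [2,4],
  ∂[0,3,5] = [3,5] − [0,5] + [0,3].
As a 15×10 matrix over Z this has rank 10, with invariant factors (1,1,1,1,1,1,1,1,1,2).

Reading off H_k = ker ∂_k / im ∂_{k+1}:

  H_0: rank C_0 − rank ∂_1 = 6 − 5 = 1, and the invariant factors of ∂_1 are all 1, so H_0 ≅ Z.
  H_1: rank ker ∂_1 − rank ∂_2 = (15 − 5) − 10 = 0, and ∂_2 has invariant factor 2 > 1, so H_1 ≅ Z_2.
  H_2: rank ker ∂_2 − rank ∂_3 = (10 − 10) − 0 = 0, and there is no ∂_3, so H_2 ≅ 0.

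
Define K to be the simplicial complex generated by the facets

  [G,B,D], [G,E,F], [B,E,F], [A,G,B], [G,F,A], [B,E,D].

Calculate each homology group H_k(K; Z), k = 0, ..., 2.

K has 6 vertices, 12 edges, 6 triangles.
rank ∂_0 = 0, rank ∂_1 = 5 ⇒ b_0 = 6 − 0 − 5 = 1; all invariant factors of ∂_1 are 1 so no torsion. So H_0 = Z.
rank ∂_1 = 5, rank ∂_2 = 6 ⇒ b_1 = 12 − 5 − 6 = 1; all invariant factors of ∂_2 are 1 so no torsion. So H_1 = Z.
rank ∂_2 = 6, rank ∂_3 = 0 ⇒ b_2 = 6 − 6 − 0 = 0. So H_2 = 0.

H_0 ≅ Z,  H_1 ≅ Z,  H_2 = 0.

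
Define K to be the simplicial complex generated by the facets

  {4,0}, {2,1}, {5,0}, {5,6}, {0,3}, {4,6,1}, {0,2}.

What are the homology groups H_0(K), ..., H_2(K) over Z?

Fix the vertex order 0 < 1 < 2 < 3 < 4 < 5 < 6 and write every simplex with vertices in increasing order. Then dim K = 2 and the simplices of K are:

  0-simplices (7): [0], [1], [2], [3], [4], [5], [6]
  1-simplices (9): [0,2], [0,3], [0,4], [0,5], [1,2], [1,4], [1,6], [4,6], [5,6]
  2-simplices (1): [1,4,6]

Hence C_0 ≅ Z^7, C_1 ≅ Z^9, C_2 ≅ Z^1.

The boundary map ∂_1: C_1 → C_0 sends each edge [p,q] (with p < q) to q − p. For instance
  ∂[4,6] = [6] − [4].
The 7×9 boundary matrix has rank 6 and Smith normal form diag(1,1,1,1,1,1).

∂_2: C_2 → C_1 maps a triangle to the signed sum of its edges. For instance
  ∂[1,4,6] = [4,6] − [1,6] + [1,4].
As a 9×1 matrix over Z this has rank 1, with invariant factors (1).

From H_k ≅ ker(∂_k) / im(∂_{k+1}) we obtain:

  H_0: rank C_0 − rank ∂_1 = 7 − 6 = 1, and the invariant factors of ∂_1 are all 1, so H_0 = Z.
  H_1: rank ker ∂_1 − rank ∂_2 = (9 − 6) − 1 = 2, and the invariant factors of ∂_2 are all 1, so H_1 = Z^2.
  H_2: rank ker ∂_2 − rank ∂_3 = (1 − 1) − 0 = 0, and there is no ∂_3, so H_2 = 0.

As a check, the Euler characteristic is 7 − 9 + 1 = -1, which agrees with 1 − 2 + 0 = -1.

H_0 ≅ Z,  H_1 ≅ Z^2,  H_2 = 0.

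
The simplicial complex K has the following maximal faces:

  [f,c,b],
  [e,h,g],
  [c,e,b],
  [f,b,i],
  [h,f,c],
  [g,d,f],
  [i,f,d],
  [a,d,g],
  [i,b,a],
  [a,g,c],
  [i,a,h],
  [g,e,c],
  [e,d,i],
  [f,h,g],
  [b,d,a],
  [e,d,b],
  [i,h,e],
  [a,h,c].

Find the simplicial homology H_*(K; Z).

Fix the vertex order a < b < c < d < e < f < g < h < i and write every simplex with vertices in increasing order. Then dim K = 2 and the simplices of K are:

  0-simplices (9): a, b, c, d, e, f, g, h, i
  1-simplices (27): ab, ac, ad, ag, ah, ai, bc, bd, be, bf, bi, ce, cf, cg, ch, de, df, dg, di, eg, eh, ei, fg, fh, fi, gh, hi
  2-simplices (18): abd, abi, acg, ach, adg, ahi, bce, bcf, bde, bfi, ceg, cfh, dei, dfg, dfi, egh, ehi, fgh

Hence C_0 ≅ Z^9, C_1 ≅ Z^27, C_2 ≅ Z^18.

The boundary map ∂_1: C_1 → C_0 is given by ∂[p,q] = [q] − [p].
This gives a 9×27 integer matrix of rank 8; reducing to Smith normal form yields diagonal entries (1,1,1,1,1,1,1,1).

Boundary ∂_2: C_2 → C_1 maps a triangle to the signed sum of its edges. For instance
  ∂ach = ch − ah + ac,
  ∂dfg = fg − dg + df.
As a 27×18 matrix over Z this has rank 18, with invariant factors (1,1,1,1,1,1,1,1,1,1,1,1,1,1,1,1,1,2).

Reading off H_k = ker ∂_k / im ∂_{k+1}:

  H_0: rank C_0 − rank ∂_1 = 9 − 8 = 1, and the invariant factors of ∂_1 are all 1, so H_0 = Z.
  H_1: rank ker ∂_1 − rank ∂_2 = (27 − 8) − 18 = 1, and ∂_2 has invariant factor 2 > 1, so H_1 = Z ⊕ Z_2.
  H_2: rank ker ∂_2 − rank ∂_3 = (18 − 18) − 0 = 0, and there is no ∂_3, so H_2 = 0.

As a check, the Euler characteristic is 9 − 27 + 18 = 0, which agrees with 1 − 1 + 0 = 0.

H_0 = Z,  H_1 = Z ⊕ Z_2,  H_2 = 0.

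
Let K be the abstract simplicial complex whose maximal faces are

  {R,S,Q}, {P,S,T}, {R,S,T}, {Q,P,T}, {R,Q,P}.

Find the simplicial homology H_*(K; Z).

H_0 = Z,  H_1 = Z,  H_2 = 0.

Fix the vertex order P < Q < R < S < T and write every simplex with vertices in increasing order. Then dim K = 2 and the simplices of K are:

  0-simplices (5): P, Q, R, S, T
  1-simplices (10): PQ, PR, PS, PT, QR, QS, QT, RS, RT, ST
  2-simplices (5): PQR, PQT, PST, QRS, RST

Hence C_0 ≅ Z^5, C_1 ≅ Z^10, C_2 ≅ Z^5.

Boundary ∂_1: C_1 → C_0 is given by ∂[p,q] = [q] − [p]. For instance
  ∂QR = R − Q.
The resulting 5×10 matrix has rank 4, and its Smith normal form has invariant factors (1,1,1,1).

∂_2: C_2 → C_1 maps a triangle to the signed sum of its edges. For instance
  ∂PQT = QT − PT + PQ,
  ∂PQR = QR − PR + PQ.
The 10×5 boundary matrix has rank 5 and Smith normal form diag(1,1,1,1,1).

Computing H_k = (kernel of ∂_k) / (image of ∂_{k+1}):

  H_0: rank C_0 − rank ∂_1 = 5 − 4 = 1, and the invariant factors of ∂_1 are all 1, so H_0 = Z.
  H_1: rank ker ∂_1 − rank ∂_2 = (10 − 4) − 5 = 1, and the invariant factors of ∂_2 are all 1, so H_1 = Z.
  H_2: rank ker ∂_2 − rank ∂_3 = (5 − 5) − 0 = 0, and there is no ∂_3, so H_2 = 0.

As a check, the Euler characteristic is 5 − 10 + 5 = 0, which agrees with 1 − 1 + 0 = 0.
(K is a triangulation of the Möbius band.)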